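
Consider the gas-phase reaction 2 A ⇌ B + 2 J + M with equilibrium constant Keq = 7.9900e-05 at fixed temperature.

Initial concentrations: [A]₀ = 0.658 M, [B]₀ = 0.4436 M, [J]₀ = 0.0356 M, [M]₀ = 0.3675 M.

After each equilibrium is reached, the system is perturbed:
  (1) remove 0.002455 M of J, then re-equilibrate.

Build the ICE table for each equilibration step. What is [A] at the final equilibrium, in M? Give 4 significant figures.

[A]_eq = 0.6758 M

Q₀ = 4.7720e-04 vs Keq = 7.9900e-05 ⇒ Q>K, reverse
Step 1:
                   A          B          J          M
  init         0.658     0.4436     0.0356     0.3675
  Δ           0.0202    -0.0101    -0.0202    -0.0101
  eq          0.6782     0.4335     0.0154     0.3574
  solve Keq expr → x = -0.0101; check Q = 7.9900e-05
Then remove 0.002455 M of J.
Step 2:
                   A          B          J          M
  init        0.6782     0.4335    0.01295     0.3574
  Δ        -0.002356   0.001178   0.002356   0.001178
  eq          0.6758     0.4347     0.0153     0.3586
  solve Keq expr → x = 0.001178; check Q = 7.9900e-05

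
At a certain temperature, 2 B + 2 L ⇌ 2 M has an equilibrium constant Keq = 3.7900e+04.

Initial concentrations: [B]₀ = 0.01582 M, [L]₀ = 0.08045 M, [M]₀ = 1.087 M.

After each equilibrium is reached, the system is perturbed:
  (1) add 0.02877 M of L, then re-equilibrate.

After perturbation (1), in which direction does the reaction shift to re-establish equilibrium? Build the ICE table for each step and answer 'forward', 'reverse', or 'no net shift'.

Direction: forward

Q₀ = 7.2945e+05 vs Keq = 3.7900e+04 ⇒ Q>K, reverse
Step 1:
                   B          L          M
  I          0.01582    0.08045      1.087
  C          0.03225    0.03225   -0.03225
  E          0.04807     0.1127      1.055
  solve Keq expr → x = -0.01613; check Q = 3.7900e+04
Then add 0.02877 M of L.
Step 2:
                   B          L          M
  I          0.04807     0.1415      1.055
  C        -0.007384  -0.007384   0.007384
  E          0.04069     0.1341      1.062
  solve Keq expr → x = 0.003692; check Q = 3.7900e+04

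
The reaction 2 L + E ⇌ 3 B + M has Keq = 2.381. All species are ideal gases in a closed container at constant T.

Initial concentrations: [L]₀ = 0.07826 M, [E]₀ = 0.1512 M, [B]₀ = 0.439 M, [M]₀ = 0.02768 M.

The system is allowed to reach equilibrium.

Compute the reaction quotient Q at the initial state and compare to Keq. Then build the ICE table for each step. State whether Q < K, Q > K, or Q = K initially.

Q₀ = 2.529; Q > K (proceeds reverse)

Q₀ = 2.529 vs Keq = 2.381 ⇒ Q>K, reverse
Step 1:
                  L         E         B         M
  I         0.07826    0.1512     0.439   0.02768
  C        0.001054 5.2677e-04  -0.00158 -5.2677e-04
  E         0.07931    0.1517    0.4374   0.02715
  solve Keq expr → x = -5.2677e-04; check Q = 2.381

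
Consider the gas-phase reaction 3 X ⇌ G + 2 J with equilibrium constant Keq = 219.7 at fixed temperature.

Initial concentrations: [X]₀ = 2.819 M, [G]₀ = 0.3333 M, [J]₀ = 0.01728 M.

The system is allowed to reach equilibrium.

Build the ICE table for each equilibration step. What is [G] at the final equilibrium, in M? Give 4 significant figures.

[G]_eq = 1.189 M

Q₀ = 4.4426e-06 vs Keq = 219.7 ⇒ Q<K, forward
Step 1:
                   X          G          J
  I            2.819     0.3333    0.01728
  C           -2.566     0.8554      1.711
  E           0.2528      1.189      1.728
  solve Keq expr → x = 0.8554; check Q = 219.7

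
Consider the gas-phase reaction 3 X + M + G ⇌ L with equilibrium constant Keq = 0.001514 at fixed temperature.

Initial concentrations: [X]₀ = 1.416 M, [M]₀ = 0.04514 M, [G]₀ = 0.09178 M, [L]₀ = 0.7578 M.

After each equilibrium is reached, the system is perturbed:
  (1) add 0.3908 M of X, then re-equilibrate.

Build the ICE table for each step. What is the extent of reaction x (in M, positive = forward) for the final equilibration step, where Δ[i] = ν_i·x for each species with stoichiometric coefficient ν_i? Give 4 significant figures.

Q₀ = 64.43 vs Keq = 0.001514 ⇒ Q>K, reverse
Step 1:
                  X         M         G         L
  I           1.416   0.04514   0.09178    0.7578
  C           2.147    0.7157    0.7157   -0.7157
  E           3.563    0.7609    0.8075   0.04208
  solve Keq expr → x = -0.7157; check Q = 0.001514
Then add 0.3908 M of X.
Step 2:
                  X         M         G         L
  I           3.954    0.7609    0.8075   0.04208
  C        -0.03639  -0.01213  -0.01213   0.01213
  E           3.918    0.7487    0.7954   0.05421
  solve Keq expr → x = 0.01213; check Q = 0.001514

x = 0.01213 M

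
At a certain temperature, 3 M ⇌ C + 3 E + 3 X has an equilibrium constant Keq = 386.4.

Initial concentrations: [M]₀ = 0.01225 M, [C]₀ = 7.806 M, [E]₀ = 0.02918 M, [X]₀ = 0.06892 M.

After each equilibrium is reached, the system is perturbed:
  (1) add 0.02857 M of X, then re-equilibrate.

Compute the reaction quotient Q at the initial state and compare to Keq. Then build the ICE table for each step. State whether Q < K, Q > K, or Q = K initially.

Q₀ = 0.03454; Q < K (proceeds forward)

Q₀ = 0.03454 vs Keq = 386.4 ⇒ Q<K, forward
Step 1:
                    M           C           E           X
  init        0.01225       7.806     0.02918     0.06892
  Δ          -0.01136    0.003788     0.01136     0.01136
  eq       8.8664e-04        7.81     0.04054     0.08028
  solve Keq expr → x = 0.003788; check Q = 386.4
Then add 0.02857 M of X.
Step 2:
                    M           C           E           X
  init     8.8664e-04        7.81     0.04054      0.1089
  Δ        3.0320e-04 -1.0107e-04 -3.0320e-04 -3.0320e-04
  eq          0.00119        7.81     0.04024      0.1086
  solve Keq expr → x = -1.0107e-04; check Q = 386.4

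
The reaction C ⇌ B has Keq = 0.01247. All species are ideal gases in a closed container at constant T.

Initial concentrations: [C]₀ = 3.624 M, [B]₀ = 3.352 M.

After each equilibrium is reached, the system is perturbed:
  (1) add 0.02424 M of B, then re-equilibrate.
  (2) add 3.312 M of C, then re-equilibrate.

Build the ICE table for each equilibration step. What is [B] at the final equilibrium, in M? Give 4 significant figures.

Q₀ = 0.9249 vs Keq = 0.01247 ⇒ Q>K, reverse
Step 1:
                    C           B
  init          3.624       3.352
  Δ             3.266      -3.266
  eq             6.89     0.08592
  solve Keq expr → x = -3.266; check Q = 0.01247
Then add 0.02424 M of B.
Step 2:
                    C           B
  init           6.89      0.1102
  Δ           0.02394    -0.02394
  eq            6.914     0.08622
  solve Keq expr → x = -0.02394; check Q = 0.01247
Then add 3.312 M of C.
Step 3:
                    C           B
  init          10.23     0.08622
  Δ          -0.04079     0.04079
  eq            10.19       0.127
  solve Keq expr → x = 0.04079; check Q = 0.01247

[B]_eq = 0.127 M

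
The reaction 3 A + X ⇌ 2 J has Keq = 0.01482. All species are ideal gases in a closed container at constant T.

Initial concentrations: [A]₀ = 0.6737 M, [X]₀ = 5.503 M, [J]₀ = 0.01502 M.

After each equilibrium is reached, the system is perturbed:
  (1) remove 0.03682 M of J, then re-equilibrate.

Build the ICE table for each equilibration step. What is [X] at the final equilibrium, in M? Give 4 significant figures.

Q₀ = 1.3407e-04 vs Keq = 0.01482 ⇒ Q<K, forward
Step 1:
                  A         X         J
  init       0.6737     5.503   0.01502
  Δ         -0.1426  -0.04752   0.09504
  eq         0.5311     5.455    0.1101
  solve Keq expr → x = 0.04752; check Q = 0.01482
Then remove 0.03682 M of J.
Step 2:
                  A         X         J
  init       0.5311     5.455   0.07324
  Δ        -0.03777  -0.01259   0.02518
  eq         0.4934     5.443   0.09842
  solve Keq expr → x = 0.01259; check Q = 0.01482

[X]_eq = 5.443 M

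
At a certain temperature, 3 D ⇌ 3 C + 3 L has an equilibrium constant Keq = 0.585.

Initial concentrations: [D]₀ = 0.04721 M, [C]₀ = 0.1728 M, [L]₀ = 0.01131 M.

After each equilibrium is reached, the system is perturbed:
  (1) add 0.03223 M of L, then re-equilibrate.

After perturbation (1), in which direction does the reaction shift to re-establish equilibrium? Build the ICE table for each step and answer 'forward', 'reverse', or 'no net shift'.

Direction: reverse

Q₀ = 7.0944e-05 vs Keq = 0.585 ⇒ Q<K, forward
Step 1:
                    D           C           L
  I           0.04721      0.1728     0.01131
  C          -0.03554     0.03554     0.03554
  E           0.01167      0.2083     0.04685
  solve Keq expr → x = 0.01185; check Q = 0.585
Then add 0.03223 M of L.
Step 2:
                    D           C           L
  I           0.01167      0.2083     0.07908
  C          0.006007   -0.006007   -0.006007
  E           0.01768      0.2023     0.07307
  solve Keq expr → x = -0.002002; check Q = 0.585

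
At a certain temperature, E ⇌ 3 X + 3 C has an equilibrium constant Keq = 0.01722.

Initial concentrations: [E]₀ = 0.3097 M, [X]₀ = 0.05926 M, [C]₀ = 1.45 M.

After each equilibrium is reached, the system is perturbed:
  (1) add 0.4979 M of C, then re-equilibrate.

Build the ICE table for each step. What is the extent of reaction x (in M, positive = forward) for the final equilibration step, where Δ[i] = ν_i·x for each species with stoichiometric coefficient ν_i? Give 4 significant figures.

x = -0.008766 M

Q₀ = 0.002049 vs Keq = 0.01722 ⇒ Q<K, forward
Step 1:
                   E          X          C
  I           0.3097    0.05926       1.45
  C         -0.01818    0.05454    0.05454
  E           0.2915     0.1138      1.505
  solve Keq expr → x = 0.01818; check Q = 0.01722
Then add 0.4979 M of C.
Step 2:
                   E          X          C
  I           0.2915     0.1138      2.002
  C         0.008766    -0.0263    -0.0263
  E           0.3003    0.08751      1.976
  solve Keq expr → x = -0.008766; check Q = 0.01722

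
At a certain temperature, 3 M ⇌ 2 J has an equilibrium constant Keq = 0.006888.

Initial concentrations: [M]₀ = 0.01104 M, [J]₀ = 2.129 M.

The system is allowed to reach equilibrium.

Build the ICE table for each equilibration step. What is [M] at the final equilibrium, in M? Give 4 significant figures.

Q₀ = 3.3686e+06 vs Keq = 0.006888 ⇒ Q>K, reverse
Step 1:
                  M         J
  I         0.01104     2.129
  C           2.652    -1.768
  E           2.663    0.3607
  solve Keq expr → x = -0.8841; check Q = 0.006888

[M]_eq = 2.663 M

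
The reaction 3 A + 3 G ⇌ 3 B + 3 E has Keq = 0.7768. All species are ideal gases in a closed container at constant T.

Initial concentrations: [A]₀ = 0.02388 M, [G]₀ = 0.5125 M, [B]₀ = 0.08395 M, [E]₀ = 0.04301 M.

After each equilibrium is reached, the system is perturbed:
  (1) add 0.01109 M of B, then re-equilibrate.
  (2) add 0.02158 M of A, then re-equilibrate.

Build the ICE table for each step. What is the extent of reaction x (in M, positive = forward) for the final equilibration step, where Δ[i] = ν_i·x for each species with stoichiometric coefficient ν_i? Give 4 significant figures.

Q₀ = 0.02568 vs Keq = 0.7768 ⇒ Q<K, forward
Step 1:
                    A           G           B           E
  init        0.02388      0.5125     0.08395     0.04301
  Δ           -0.0123     -0.0123      0.0123      0.0123
  eq          0.01158      0.5002     0.09625     0.05531
  solve Keq expr → x = 0.004101; check Q = 0.7768
Then add 0.01109 M of B.
Step 2:
                    A           G           B           E
  init        0.01158      0.5002      0.1073     0.05531
  Δ        9.6900e-04  9.6900e-04 -9.6900e-04 -9.6900e-04
  eq          0.01255      0.5012      0.1064     0.05434
  solve Keq expr → x = -3.2300e-04; check Q = 0.7768
Then add 0.02158 M of A.
Step 3:
                    A           G           B           E
  init        0.03413      0.5012      0.1064     0.05434
  Δ           -0.0152     -0.0152      0.0152      0.0152
  eq          0.01893       0.486      0.1216     0.06954
  solve Keq expr → x = 0.005067; check Q = 0.7768

x = 0.005067 M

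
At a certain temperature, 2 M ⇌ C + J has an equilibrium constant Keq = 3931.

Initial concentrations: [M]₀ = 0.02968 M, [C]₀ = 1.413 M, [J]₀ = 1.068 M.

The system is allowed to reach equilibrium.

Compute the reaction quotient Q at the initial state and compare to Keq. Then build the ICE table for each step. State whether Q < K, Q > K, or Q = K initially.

Q₀ = 1713 vs Keq = 3931 ⇒ Q<K, forward
Step 1:
                    M           C           J
  init        0.02968       1.413       1.068
  Δ          -0.01001    0.005003    0.005003
  eq          0.01967       1.418       1.073
  solve Keq expr → x = 0.005003; check Q = 3931

Q₀ = 1713; Q < K (proceeds forward)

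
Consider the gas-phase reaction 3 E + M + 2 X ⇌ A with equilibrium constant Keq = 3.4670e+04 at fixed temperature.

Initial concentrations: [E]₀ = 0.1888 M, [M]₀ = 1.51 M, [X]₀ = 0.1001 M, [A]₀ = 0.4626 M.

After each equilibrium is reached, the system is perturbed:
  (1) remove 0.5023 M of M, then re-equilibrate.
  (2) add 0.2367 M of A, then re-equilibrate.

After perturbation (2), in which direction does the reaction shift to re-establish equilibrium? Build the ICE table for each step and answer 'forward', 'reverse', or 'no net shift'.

Q₀ = 4543 vs Keq = 3.4670e+04 ⇒ Q<K, forward
Step 1:
                  E         M         X         A
  init       0.1888      1.51    0.1001    0.4626
  Δ         -0.0558   -0.0186   -0.0372    0.0186
  eq          0.133     1.491    0.0629    0.4812
  solve Keq expr → x = 0.0186; check Q = 3.4670e+04
Then remove 0.5023 M of M.
Step 2:
                  E         M         X         A
  init        0.133    0.9891    0.0629    0.4812
  Δ        0.009549  0.003183  0.006366 -0.003183
  eq         0.1425    0.9923   0.06926     0.478
  solve Keq expr → x = -0.003183; check Q = 3.4670e+04
Then add 0.2367 M of A.
Step 3:
                  E         M         X         A
  init       0.1425    0.9923   0.06926    0.7147
  Δ         0.01018  0.003395   0.00679 -0.003395
  eq         0.1527    0.9957   0.07605    0.7113
  solve Keq expr → x = -0.003395; check Q = 3.4670e+04

Direction: reverse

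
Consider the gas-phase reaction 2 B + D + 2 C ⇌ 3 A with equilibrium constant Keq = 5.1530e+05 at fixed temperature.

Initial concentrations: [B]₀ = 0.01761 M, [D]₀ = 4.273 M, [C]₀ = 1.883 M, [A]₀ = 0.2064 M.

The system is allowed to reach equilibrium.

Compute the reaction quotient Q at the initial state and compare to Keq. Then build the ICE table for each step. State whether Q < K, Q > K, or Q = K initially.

Q₀ = 1.871; Q < K (proceeds forward)

Q₀ = 1.871 vs Keq = 5.1530e+05 ⇒ Q<K, forward
Step 1:
                    B           D           C           A
  Initial     0.01761       4.273       1.883      0.2064
  Change     -0.01757   -0.008785    -0.01757     0.02635
  Equil    4.0609e-05       4.264       1.865      0.2328
  solve Keq expr → x = 0.008785; check Q = 5.1530e+05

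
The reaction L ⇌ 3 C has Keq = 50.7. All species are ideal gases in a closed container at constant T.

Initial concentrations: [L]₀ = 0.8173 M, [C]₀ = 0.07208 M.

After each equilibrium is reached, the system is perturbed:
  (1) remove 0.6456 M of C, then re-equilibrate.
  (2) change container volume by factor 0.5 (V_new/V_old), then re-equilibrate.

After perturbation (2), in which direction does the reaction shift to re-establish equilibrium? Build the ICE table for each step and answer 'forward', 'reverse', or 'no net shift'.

Direction: reverse

Q₀ = 4.5821e-04 vs Keq = 50.7 ⇒ Q<K, forward
Step 1:
                    L           C
  Initial      0.8173     0.07208
  Change      -0.6524       1.957
  Equil        0.1649       2.029
  solve Keq expr → x = 0.6524; check Q = 50.7
Then remove 0.6456 M of C.
Step 2:
                    L           C
  Initial      0.1649       1.384
  Change     -0.08028      0.2408
  Equil       0.08458       1.625
  solve Keq expr → x = 0.08028; check Q = 50.7
Then change container volume by factor 0.5 (V_new/V_old).
Step 3:
                    L           C
  Initial      0.1692       3.249
  Change       0.1989     -0.5968
  Equil        0.3681       2.652
  solve Keq expr → x = -0.1989; check Q = 50.7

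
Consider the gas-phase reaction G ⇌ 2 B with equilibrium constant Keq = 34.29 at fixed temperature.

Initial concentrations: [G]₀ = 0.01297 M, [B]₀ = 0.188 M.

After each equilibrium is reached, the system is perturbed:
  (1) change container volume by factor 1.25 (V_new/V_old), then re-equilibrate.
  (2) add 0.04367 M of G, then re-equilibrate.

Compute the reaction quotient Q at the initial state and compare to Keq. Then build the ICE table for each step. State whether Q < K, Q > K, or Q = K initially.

Q₀ = 2.725; Q < K (proceeds forward)

Q₀ = 2.725 vs Keq = 34.29 ⇒ Q<K, forward
Step 1:
                   G          B
  init       0.01297      0.188
  Δ         -0.01167    0.02334
  eq        0.001302     0.2113
  solve Keq expr → x = 0.01167; check Q = 34.29
Then change container volume by factor 1.25 (V_new/V_old).
Step 2:
                   G          B
  init      0.001042     0.1691
  Δ       -2.0436e-04 4.0873e-04
  eq      8.3763e-04     0.1695
  solve Keq expr → x = 2.0436e-04; check Q = 34.29
Then add 0.04367 M of G.
Step 3:
                   G          B
  init       0.04451     0.1695
  Δ         -0.04262    0.08523
  eq        0.001892     0.2547
  solve Keq expr → x = 0.04262; check Q = 34.29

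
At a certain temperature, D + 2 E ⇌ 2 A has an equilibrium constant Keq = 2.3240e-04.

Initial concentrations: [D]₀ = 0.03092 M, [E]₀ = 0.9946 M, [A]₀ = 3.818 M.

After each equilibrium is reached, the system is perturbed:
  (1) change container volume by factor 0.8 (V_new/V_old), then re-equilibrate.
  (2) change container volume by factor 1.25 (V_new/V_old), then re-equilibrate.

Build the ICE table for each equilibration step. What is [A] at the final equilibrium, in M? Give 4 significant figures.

[A]_eq = 0.09881 M

Q₀ = 476.6 vs Keq = 2.3240e-04 ⇒ Q>K, reverse
Step 1:
                  D         E         A
  init      0.03092    0.9946     3.818
  Δ            1.86     3.719    -3.719
  eq          1.891     4.714   0.09881
  solve Keq expr → x = -1.86; check Q = 2.3240e-04
Then change container volume by factor 0.8 (V_new/V_old).
Step 2:
                  D         E         A
  init        2.363     5.892    0.1235
  Δ       -0.007022  -0.01404   0.01404
  eq          2.356     5.878    0.1376
  solve Keq expr → x = 0.007022; check Q = 2.3240e-04
Then change container volume by factor 1.25 (V_new/V_old).
Step 3:
                  D         E         A
  init        1.885     4.703      0.11
  Δ        0.005618   0.01124  -0.01124
  eq          1.891     4.714   0.09881
  solve Keq expr → x = -0.005618; check Q = 2.3240e-04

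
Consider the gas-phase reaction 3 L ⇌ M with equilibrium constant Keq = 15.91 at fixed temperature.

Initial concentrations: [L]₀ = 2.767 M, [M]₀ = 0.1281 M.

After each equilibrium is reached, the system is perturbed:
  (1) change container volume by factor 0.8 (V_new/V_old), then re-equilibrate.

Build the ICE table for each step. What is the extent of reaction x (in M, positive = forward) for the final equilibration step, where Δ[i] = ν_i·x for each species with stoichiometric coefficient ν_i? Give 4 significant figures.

x = 0.02143 M

Q₀ = 0.006047 vs Keq = 15.91 ⇒ Q<K, forward
Step 1:
                  L         M
  I           2.767    0.1281
  C           -2.38    0.7934
  E          0.3869    0.9215
  solve Keq expr → x = 0.7934; check Q = 15.91
Then change container volume by factor 0.8 (V_new/V_old).
Step 2:
                  L         M
  I          0.4836     1.152
  C        -0.06428   0.02143
  E          0.4193     1.173
  solve Keq expr → x = 0.02143; check Q = 15.91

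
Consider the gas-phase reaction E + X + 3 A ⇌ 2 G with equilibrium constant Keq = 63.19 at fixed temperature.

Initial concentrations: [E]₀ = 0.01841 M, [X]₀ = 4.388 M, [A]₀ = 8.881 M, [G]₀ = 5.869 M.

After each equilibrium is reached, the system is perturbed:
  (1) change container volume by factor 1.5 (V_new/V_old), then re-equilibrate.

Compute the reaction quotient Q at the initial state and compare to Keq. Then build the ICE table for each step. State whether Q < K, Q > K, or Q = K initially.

Q₀ = 0.6087; Q < K (proceeds forward)

Q₀ = 0.6087 vs Keq = 63.19 ⇒ Q<K, forward
Step 1:
                  E         X         A         G
  I         0.01841     4.388     8.881     5.869
  C        -0.01823  -0.01823  -0.05468   0.03645
  E       1.8368e-04      4.37     8.826     5.905
  solve Keq expr → x = 0.01823; check Q = 63.19
Then change container volume by factor 1.5 (V_new/V_old).
Step 2:
                  E         X         A         G
  I       1.2245e-04     2.913     5.884     3.937
  C       2.9048e-04 2.9048e-04 8.7144e-04 -5.8096e-04
  E       4.1293e-04     2.913     5.885     3.936
  solve Keq expr → x = -2.9048e-04; check Q = 63.19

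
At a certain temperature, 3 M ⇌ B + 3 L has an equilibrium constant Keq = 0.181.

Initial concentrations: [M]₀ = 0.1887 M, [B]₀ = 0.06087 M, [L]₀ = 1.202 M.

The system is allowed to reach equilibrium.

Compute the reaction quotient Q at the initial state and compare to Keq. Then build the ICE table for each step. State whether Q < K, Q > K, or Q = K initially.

Q₀ = 15.73; Q > K (proceeds reverse)

Q₀ = 15.73 vs Keq = 0.181 ⇒ Q>K, reverse
Step 1:
                   M          B          L
  init        0.1887    0.06087      1.202
  Δ           0.1618   -0.05394    -0.1618
  eq          0.3505   0.006927       1.04
  solve Keq expr → x = -0.05394; check Q = 0.181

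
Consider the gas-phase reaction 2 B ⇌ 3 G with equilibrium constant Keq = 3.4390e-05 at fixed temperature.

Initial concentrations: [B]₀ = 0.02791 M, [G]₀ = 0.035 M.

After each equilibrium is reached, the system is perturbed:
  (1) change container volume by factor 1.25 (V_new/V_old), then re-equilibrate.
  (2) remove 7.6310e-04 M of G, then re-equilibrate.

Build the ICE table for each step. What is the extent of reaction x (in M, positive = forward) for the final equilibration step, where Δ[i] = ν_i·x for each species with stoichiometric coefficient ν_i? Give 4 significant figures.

Q₀ = 0.05504 vs Keq = 3.4390e-05 ⇒ Q>K, reverse
Step 1:
                  B         G
  init      0.02791     0.035
  Δ         0.02046  -0.03068
  eq        0.04837  0.004317
  solve Keq expr → x = -0.01023; check Q = 3.4390e-05
Then change container volume by factor 1.25 (V_new/V_old).
Step 2:
                  B         G
  init      0.03869  0.003453
  Δ       -1.7049e-04 2.5573e-04
  eq        0.03852  0.003709
  solve Keq expr → x = 8.5244e-05; check Q = 3.4390e-05
Then remove 7.6310e-04 M of G.
Step 3:
                  B         G
  init      0.03852  0.002946
  Δ       -4.8781e-04 7.3172e-04
  eq        0.03803  0.003678
  solve Keq expr → x = 2.4391e-04; check Q = 3.4390e-05

x = 2.4391e-04 M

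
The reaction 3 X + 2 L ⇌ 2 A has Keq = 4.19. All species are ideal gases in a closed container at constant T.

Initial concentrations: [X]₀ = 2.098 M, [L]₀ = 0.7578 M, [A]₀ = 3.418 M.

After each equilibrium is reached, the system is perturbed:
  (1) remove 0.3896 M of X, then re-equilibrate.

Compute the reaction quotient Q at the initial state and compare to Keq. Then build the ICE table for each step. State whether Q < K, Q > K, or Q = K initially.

Q₀ = 2.203; Q < K (proceeds forward)

Q₀ = 2.203 vs Keq = 4.19 ⇒ Q<K, forward
Step 1:
                    X           L           A
  init          2.098      0.7578       3.418
  Δ             -0.17     -0.1134      0.1134
  eq            1.928      0.6444       3.531
  solve Keq expr → x = 0.05668; check Q = 4.19
Then remove 0.3896 M of X.
Step 2:
                    X           L           A
  init          1.538      0.6444       3.531
  Δ            0.1632      0.1088     -0.1088
  eq            1.702      0.7533       3.423
  solve Keq expr → x = -0.05441; check Q = 4.19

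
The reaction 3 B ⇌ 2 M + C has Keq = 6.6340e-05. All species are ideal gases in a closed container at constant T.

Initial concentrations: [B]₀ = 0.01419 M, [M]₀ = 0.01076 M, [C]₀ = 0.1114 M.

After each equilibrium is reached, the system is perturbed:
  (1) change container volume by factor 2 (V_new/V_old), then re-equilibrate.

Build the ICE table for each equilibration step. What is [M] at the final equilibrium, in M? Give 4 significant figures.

[M]_eq = 6.5405e-05 M

Q₀ = 4.514 vs Keq = 6.6340e-05 ⇒ Q>K, reverse
Step 1:
                  B         M         C
  Initial   0.01419   0.01076    0.1114
  Change    0.01594  -0.01063 -0.005315
  Equil     0.03013 1.3081e-04    0.1061
  solve Keq expr → x = -0.005315; check Q = 6.6340e-05
Then change container volume by factor 2 (V_new/V_old).
Step 2:
                  B         M         C
  Initial   0.01507 6.5405e-05   0.05304
  Change          0         0         0
  Equil     0.01507 6.5405e-05   0.05304
  solve Keq expr → x = 0; check Q = 6.6340e-05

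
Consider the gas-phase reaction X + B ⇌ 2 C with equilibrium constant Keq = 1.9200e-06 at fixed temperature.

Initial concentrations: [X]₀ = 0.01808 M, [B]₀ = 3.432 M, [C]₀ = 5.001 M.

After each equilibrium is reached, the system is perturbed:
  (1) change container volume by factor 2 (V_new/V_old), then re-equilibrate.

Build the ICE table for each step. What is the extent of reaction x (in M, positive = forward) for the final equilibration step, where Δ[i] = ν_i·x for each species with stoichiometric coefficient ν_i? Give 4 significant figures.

Q₀ = 403.1 vs Keq = 1.9200e-06 ⇒ Q>K, reverse
Step 1:
                    X           B           C
  Initial     0.01808       3.432       5.001
  Change        2.498       2.498      -4.996
  Equil         2.516        5.93    0.005352
  solve Keq expr → x = -2.498; check Q = 1.9200e-06
Then change container volume by factor 2 (V_new/V_old).
Step 2:
                    X           B           C
  Initial       1.258       2.965    0.002676
  Change            0           0           0
  Equil         1.258       2.965    0.002676
  solve Keq expr → x = 0; check Q = 1.9200e-06

x = 0 M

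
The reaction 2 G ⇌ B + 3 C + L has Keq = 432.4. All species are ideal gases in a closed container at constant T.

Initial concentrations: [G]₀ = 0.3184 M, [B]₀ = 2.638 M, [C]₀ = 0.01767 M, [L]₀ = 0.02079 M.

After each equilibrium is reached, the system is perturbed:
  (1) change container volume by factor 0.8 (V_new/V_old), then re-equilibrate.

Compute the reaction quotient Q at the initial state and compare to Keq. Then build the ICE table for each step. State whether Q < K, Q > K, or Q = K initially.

Q₀ = 2.9846e-06 vs Keq = 432.4 ⇒ Q<K, forward
Step 1:
                    G           B           C           L
  I            0.3184       2.638     0.01767     0.02079
  C           -0.3073      0.1536      0.4609      0.1536
  E           0.01111       2.792      0.4786      0.1744
  solve Keq expr → x = 0.1536; check Q = 432.4
Then change container volume by factor 0.8 (V_new/V_old).
Step 2:
                    G           B           C           L
  I           0.01389        3.49      0.5983       0.218
  C          0.005038   -0.002519   -0.007557   -0.002519
  E           0.01893       3.487      0.5907      0.2155
  solve Keq expr → x = -0.002519; check Q = 432.4

Q₀ = 2.9846e-06; Q < K (proceeds forward)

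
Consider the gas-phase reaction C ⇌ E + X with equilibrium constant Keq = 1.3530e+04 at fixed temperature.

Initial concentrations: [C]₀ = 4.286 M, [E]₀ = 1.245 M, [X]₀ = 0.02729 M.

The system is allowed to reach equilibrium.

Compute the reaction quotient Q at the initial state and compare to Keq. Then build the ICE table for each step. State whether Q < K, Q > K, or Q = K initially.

Q₀ = 0.007927 vs Keq = 1.3530e+04 ⇒ Q<K, forward
Step 1:
                  C         E         X
  Initial     4.286     1.245   0.02729
  Change     -4.284     4.284     4.284
  Equil    0.001762     5.529     4.312
  solve Keq expr → x = 4.284; check Q = 1.3530e+04

Q₀ = 0.007927; Q < K (proceeds forward)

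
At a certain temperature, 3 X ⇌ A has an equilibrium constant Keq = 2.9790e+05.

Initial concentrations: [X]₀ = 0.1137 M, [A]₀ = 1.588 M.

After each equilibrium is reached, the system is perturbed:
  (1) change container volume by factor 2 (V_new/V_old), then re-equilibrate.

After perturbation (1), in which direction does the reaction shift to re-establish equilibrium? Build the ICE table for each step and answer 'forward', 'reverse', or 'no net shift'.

Q₀ = 1080 vs Keq = 2.9790e+05 ⇒ Q<K, forward
Step 1:
                    X           A
  I            0.1137       1.588
  C          -0.09611     0.03204
  E           0.01759        1.62
  solve Keq expr → x = 0.03204; check Q = 2.9790e+05
Then change container volume by factor 2 (V_new/V_old).
Step 2:
                    X           A
  I          0.008793        0.81
  C          0.005155   -0.001718
  E           0.01395      0.8083
  solve Keq expr → x = -0.001718; check Q = 2.9790e+05

Direction: reverse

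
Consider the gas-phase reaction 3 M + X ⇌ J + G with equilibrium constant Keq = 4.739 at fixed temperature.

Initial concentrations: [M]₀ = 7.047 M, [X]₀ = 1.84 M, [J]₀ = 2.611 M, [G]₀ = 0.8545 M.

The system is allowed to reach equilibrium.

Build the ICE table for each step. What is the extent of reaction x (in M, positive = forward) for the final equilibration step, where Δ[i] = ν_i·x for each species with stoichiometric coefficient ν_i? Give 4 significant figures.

Q₀ = 0.003465 vs Keq = 4.739 ⇒ Q<K, forward
Step 1:
                    M           X           J           G
  init          7.047        1.84       2.611      0.8545
  Δ            -4.873      -1.624       1.624       1.624
  eq            2.174      0.2156       4.235       2.479
  solve Keq expr → x = 1.624; check Q = 4.739

x = 1.624 M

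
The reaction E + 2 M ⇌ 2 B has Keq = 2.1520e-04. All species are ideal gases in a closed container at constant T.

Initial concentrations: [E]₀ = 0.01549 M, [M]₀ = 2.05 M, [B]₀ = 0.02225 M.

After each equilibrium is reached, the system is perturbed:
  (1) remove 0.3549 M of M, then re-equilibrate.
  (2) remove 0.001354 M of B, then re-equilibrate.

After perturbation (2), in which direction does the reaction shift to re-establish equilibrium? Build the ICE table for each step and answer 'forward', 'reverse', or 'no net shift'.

Q₀ = 0.007605 vs Keq = 2.1520e-04 ⇒ Q>K, reverse
Step 1:
                    E           M           B
  I           0.01549        2.05     0.02225
  C          0.008763     0.01753    -0.01753
  E           0.02425       2.068    0.004723
  solve Keq expr → x = -0.008763; check Q = 2.1520e-04
Then remove 0.3549 M of M.
Step 2:
                    E           M           B
  I           0.02425       1.713    0.004723
  C        3.8888e-04  7.7776e-04 -7.7776e-04
  E           0.02464       1.713    0.003946
  solve Keq expr → x = -3.8888e-04; check Q = 2.1520e-04
Then remove 0.001354 M of B.
Step 3:
                    E           M           B
  I           0.02464       1.713    0.002592
  C       -6.4936e-04   -0.001299    0.001299
  E           0.02399       1.712     0.00389
  solve Keq expr → x = 6.4936e-04; check Q = 2.1520e-04

Direction: forward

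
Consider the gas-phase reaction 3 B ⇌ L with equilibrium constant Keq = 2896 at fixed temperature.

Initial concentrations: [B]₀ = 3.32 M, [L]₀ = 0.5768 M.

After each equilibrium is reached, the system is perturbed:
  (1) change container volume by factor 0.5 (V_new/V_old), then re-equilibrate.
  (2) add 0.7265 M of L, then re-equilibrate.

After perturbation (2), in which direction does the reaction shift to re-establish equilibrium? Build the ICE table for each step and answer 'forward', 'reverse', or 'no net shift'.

Direction: reverse

Q₀ = 0.01576 vs Keq = 2896 ⇒ Q<K, forward
Step 1:
                  B         L
  I            3.32    0.5768
  C          -3.237     1.079
  E           0.083     1.656
  solve Keq expr → x = 1.079; check Q = 2896
Then change container volume by factor 0.5 (V_new/V_old).
Step 2:
                  B         L
  I           0.166     3.312
  C        -0.06121    0.0204
  E          0.1048     3.332
  solve Keq expr → x = 0.0204; check Q = 2896
Then add 0.7265 M of L.
Step 3:
                  B         L
  I          0.1048     4.059
  C        0.007099 -0.002366
  E          0.1119     4.056
  solve Keq expr → x = -0.002366; check Q = 2896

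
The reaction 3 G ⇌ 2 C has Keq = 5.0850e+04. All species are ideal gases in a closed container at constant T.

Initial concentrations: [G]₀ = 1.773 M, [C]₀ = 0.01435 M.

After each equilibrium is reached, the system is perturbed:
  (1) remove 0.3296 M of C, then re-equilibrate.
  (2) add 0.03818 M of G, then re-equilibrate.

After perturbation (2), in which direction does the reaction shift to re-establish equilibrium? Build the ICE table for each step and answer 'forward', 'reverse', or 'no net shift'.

Direction: forward

Q₀ = 3.6947e-05 vs Keq = 5.0850e+04 ⇒ Q<K, forward
Step 1:
                    G           C
  Initial       1.773     0.01435
  Change       -1.743       1.162
  Equil       0.03008       1.176
  solve Keq expr → x = 0.581; check Q = 5.0850e+04
Then remove 0.3296 M of C.
Step 2:
                    G           C
  Initial     0.03008      0.8467
  Change    -0.005846    0.003897
  Equil       0.02423      0.8506
  solve Keq expr → x = 0.001949; check Q = 5.0850e+04
Then add 0.03818 M of G.
Step 3:
                    G           C
  Initial     0.06241      0.8506
  Change      -0.0377     0.02514
  Equil       0.02471      0.8757
  solve Keq expr → x = 0.01257; check Q = 5.0850e+04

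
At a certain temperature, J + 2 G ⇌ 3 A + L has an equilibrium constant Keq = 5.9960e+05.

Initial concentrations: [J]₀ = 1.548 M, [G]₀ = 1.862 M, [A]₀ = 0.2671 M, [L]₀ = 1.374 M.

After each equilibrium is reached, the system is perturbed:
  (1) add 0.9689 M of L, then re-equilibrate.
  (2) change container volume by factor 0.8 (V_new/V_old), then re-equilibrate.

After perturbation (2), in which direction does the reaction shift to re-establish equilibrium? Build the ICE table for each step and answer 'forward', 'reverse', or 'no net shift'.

Direction: reverse

Q₀ = 0.004878 vs Keq = 5.9960e+05 ⇒ Q<K, forward
Step 1:
                    J           G           A           L
  Initial       1.548       1.862      0.2671       1.374
  Change      -0.9244      -1.849       2.773      0.9244
  Equil        0.6236     0.01314        3.04       2.298
  solve Keq expr → x = 0.9244; check Q = 5.9960e+05
Then add 0.9689 M of L.
Step 2:
                    J           G           A           L
  Initial      0.6236     0.01314        3.04       3.267
  Change      0.00124     0.00248    -0.00372    -0.00124
  Equil        0.6248     0.01562       3.037       3.266
  solve Keq expr → x = -0.00124; check Q = 5.9960e+05
Then change container volume by factor 0.8 (V_new/V_old).
Step 3:
                    J           G           A           L
  Initial       0.781     0.01953       3.796       4.083
  Change     0.001129    0.002257   -0.003386   -0.001129
  Equil        0.7821     0.02179       3.792       4.081
  solve Keq expr → x = -0.001129; check Q = 5.9960e+05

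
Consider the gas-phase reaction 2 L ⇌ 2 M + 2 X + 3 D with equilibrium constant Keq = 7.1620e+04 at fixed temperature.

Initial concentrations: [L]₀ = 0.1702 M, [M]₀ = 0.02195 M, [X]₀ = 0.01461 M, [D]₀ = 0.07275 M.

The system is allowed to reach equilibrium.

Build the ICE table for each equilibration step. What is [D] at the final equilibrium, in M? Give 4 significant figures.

Q₀ = 1.3669e-09 vs Keq = 7.1620e+04 ⇒ Q<K, forward
Step 1:
                    L           M           X           D
  init         0.1702     0.02195     0.01461     0.07275
  Δ           -0.1702      0.1702      0.1702      0.2553
  eq       2.4921e-05      0.1921      0.1848       0.328
  solve Keq expr → x = 0.08509; check Q = 7.1620e+04

[D]_eq = 0.328 M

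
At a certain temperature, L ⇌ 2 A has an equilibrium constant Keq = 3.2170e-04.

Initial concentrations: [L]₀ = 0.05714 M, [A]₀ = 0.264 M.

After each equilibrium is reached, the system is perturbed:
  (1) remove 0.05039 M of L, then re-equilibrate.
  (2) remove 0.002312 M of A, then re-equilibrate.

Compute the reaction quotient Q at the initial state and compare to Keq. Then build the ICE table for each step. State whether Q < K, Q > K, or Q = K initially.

Q₀ = 1.22; Q > K (proceeds reverse)

Q₀ = 1.22 vs Keq = 3.2170e-04 ⇒ Q>K, reverse
Step 1:
                   L          A
  Initial    0.05714      0.264
  Change      0.1281    -0.2563
  Equil       0.1853    0.00772
  solve Keq expr → x = -0.1281; check Q = 3.2170e-04
Then remove 0.05039 M of L.
Step 2:
                   L          A
  Initial     0.1349    0.00772
  Change  5.5966e-04  -0.001119
  Equil       0.1354   0.006601
  solve Keq expr → x = -5.5966e-04; check Q = 3.2170e-04
Then remove 0.002312 M of A.
Step 3:
                   L          A
  Initial     0.1354   0.004289
  Change   -0.001142   0.002284
  Equil       0.1343   0.006573
  solve Keq expr → x = 0.001142; check Q = 3.2170e-04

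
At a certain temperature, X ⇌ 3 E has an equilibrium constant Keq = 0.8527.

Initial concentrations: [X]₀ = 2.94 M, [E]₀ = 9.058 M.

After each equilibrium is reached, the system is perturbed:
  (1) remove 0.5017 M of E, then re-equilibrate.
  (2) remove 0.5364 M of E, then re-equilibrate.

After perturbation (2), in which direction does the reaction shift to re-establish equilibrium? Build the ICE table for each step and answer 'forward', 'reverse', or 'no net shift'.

Q₀ = 252.8 vs Keq = 0.8527 ⇒ Q>K, reverse
Step 1:
                    X           E
  Initial        2.94       9.058
  Change        2.465      -7.394
  Equil         5.405       1.664
  solve Keq expr → x = -2.465; check Q = 0.8527
Then remove 0.5017 M of E.
Step 2:
                    X           E
  Initial       5.405       1.162
  Change      -0.1616      0.4849
  Equil         5.243       1.647
  solve Keq expr → x = 0.1616; check Q = 0.8527
Then remove 0.5364 M of E.
Step 3:
                    X           E
  Initial       5.243       1.111
  Change      -0.1727      0.5181
  Equil          5.07       1.629
  solve Keq expr → x = 0.1727; check Q = 0.8527

Direction: forward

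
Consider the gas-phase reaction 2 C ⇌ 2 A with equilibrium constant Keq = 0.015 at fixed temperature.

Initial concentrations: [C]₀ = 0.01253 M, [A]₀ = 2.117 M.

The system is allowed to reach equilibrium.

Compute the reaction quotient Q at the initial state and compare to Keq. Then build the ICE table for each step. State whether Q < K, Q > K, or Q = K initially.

Q₀ = 2.8546e+04; Q > K (proceeds reverse)

Q₀ = 2.8546e+04 vs Keq = 0.015 ⇒ Q>K, reverse
Step 1:
                  C         A
  init      0.01253     2.117
  Δ           1.885    -1.885
  eq          1.897    0.2324
  solve Keq expr → x = -0.9423; check Q = 0.015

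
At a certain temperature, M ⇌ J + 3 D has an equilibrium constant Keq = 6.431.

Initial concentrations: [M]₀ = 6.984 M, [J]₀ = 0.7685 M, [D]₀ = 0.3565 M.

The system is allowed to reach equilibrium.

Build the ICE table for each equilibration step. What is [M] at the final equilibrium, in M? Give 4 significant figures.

Q₀ = 0.004986 vs Keq = 6.431 ⇒ Q<K, forward
Step 1:
                  M         J         D
  I           6.984    0.7685    0.3565
  C         -0.8481    0.8481     2.544
  E           6.136     1.617     2.901
  solve Keq expr → x = 0.8481; check Q = 6.431

[M]_eq = 6.136 M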